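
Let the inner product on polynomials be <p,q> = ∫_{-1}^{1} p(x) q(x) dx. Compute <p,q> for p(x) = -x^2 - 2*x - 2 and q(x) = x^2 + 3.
<p,q> = -236/15

Expand the product: p(x)·q(x) = -x^4 - 2*x^3 - 5*x^2 - 6*x - 6.
∫_{-1}^{1} of each monomial x^k gives [2/(k+1) if k even, 0 if k odd]. Integrating term-by-term (or equivalently evaluating the antiderivative F(x) = -x^5/5 - x^4/2 - 5*x^3/3 - 3*x^2 - 6*x at the endpoints):
  F(1) − F(−1) = -341/30 − (131/30) = -236/15.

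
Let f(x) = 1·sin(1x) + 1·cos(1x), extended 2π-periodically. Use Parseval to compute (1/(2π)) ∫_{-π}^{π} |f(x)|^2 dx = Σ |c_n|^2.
Σ |c_n|^2 = 1

Expand |f|^2 and use orthogonality of {sin(nx), cos(mx)} on [-π, π]:
  ∫_{-π}^{π} sin(nx)^2 dx = π, ∫ cos(mx)^2 dx = π, and cross terms integrate to 0.
So ∫_{-π}^{π} f(x)^2 dx = 1^2 · π + 1^2 · π = (1 + 1)π.
Divide by 2π: (1 + 1)/2 = 1.
By Parseval, this equals Σ |c_n|^2.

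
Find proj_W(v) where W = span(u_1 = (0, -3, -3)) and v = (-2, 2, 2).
proj_W(v) = (0, 2, 2)

Set up U = [u_1 | ... | u_1] ∈ R^(3×1). The projector onto W = col(U) is P = U (U^T U)^(-1) U^T.
Compute U^T U =
  [18],
and U^T v = (-12).
Solve U^T U · c = U^T v for the coefficients: c = (-2/3). The projection is proj_W(v) = U c.
Check: (v - proj_W(v)) · u_1 = 0  (should be 0).
Result: proj_W(v) = (0, 2, 2).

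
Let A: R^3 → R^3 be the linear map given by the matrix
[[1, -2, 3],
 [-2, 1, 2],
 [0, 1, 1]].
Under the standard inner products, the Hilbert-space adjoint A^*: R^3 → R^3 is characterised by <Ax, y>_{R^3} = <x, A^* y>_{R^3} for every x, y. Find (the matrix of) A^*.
A^* = A^T =
[[1, -2, 0],
 [-2, 1, 1],
 [3, 2, 1]]

For real matrices with standard dot products, the defining identity <Ax, y> = <x, A^* y> gives (Ax)^T y = x^T (A^*) y, i.e. x^T A^T y = x^T (A^*) y. Since this holds for all x, y, we must have A^* = A^T. Therefore
A^* =
[[1, -2, 0],
 [-2, 1, 1],
 [3, 2, 1]].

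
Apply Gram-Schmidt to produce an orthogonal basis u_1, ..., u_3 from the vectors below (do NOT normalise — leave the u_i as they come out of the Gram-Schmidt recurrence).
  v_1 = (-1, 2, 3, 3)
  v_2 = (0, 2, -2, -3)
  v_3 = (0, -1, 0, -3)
Orthogonal basis:
  u_1 = (-1, 2, 3, 3)
  u_2 = (-11/23, 68/23, -13/23, -36/23)
  u_3 = (-11/27, -13/27, 41/27, -4/3)

Apply the Gram-Schmidt recurrence
  u_1 = v_1
  u_i = v_i − Σ_{j<i} ((v_i · u_j) / (u_j · u_j)) · u_j.

Step by step this gives:
  u_1 = (-1, 2, 3, 3)
  u_2 = (-11/23, 68/23, -13/23, -36/23)
  u_3 = (-11/27, -13/27, 41/27, -4/3)

Orthogonality check:
  u_2 · u_1 = 0 (should be 0)
  u_3 · u_1 = 0 (should be 0)
  u_3 · u_2 = 0 (should be 0)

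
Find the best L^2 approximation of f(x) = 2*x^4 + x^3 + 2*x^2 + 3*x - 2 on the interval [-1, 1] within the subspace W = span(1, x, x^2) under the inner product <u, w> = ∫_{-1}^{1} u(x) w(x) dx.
g(x) = 26*x^2/7 + 18*x/5 - 76/35

The best approximation g ∈ W is the orthogonal projection of f onto W. Writing g = a_0 + a_1 x + a_2 x^2, the coefficients solve the normal equations G · a = b where
  G_{ij} = <φ_i, φ_j> and b_i = <f, φ_i>, with φ_0 = 1, φ_1 = x, φ_2 = x^2.
G =
  [2, 0, 2/3]
  [0, 2/3, 0]
  [2/3, 0, 2/5],
b = (-28/15, 12/5, 4/105).
Solving gives a_0 = -76/35, a_1 = 18/5, a_2 = 26/7, so
  g(x) = 26*x^2/7 + 18*x/5 - 76/35.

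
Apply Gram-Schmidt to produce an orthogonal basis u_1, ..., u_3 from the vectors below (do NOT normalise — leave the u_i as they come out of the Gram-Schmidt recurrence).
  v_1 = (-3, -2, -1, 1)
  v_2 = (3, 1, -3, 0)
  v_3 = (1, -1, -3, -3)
Orthogonal basis:
  u_1 = (-3, -2, -1, 1)
  u_2 = (7/5, -1/15, -53/15, 8/15)
  u_3 = (-43/221, -240/221, -123/221, -732/221)

Apply the Gram-Schmidt recurrence
  u_1 = v_1
  u_i = v_i − Σ_{j<i} ((v_i · u_j) / (u_j · u_j)) · u_j.

Step by step this gives:
  u_1 = (-3, -2, -1, 1)
  u_2 = (7/5, -1/15, -53/15, 8/15)
  u_3 = (-43/221, -240/221, -123/221, -732/221)

Orthogonality check:
  u_2 · u_1 = 0 (should be 0)
  u_3 · u_1 = 0 (should be 0)
  u_3 · u_2 = 0 (should be 0)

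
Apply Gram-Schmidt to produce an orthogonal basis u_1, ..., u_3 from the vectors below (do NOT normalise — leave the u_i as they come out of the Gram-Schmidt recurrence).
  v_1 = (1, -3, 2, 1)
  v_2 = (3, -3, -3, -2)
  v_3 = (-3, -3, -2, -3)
Orthogonal basis:
  u_1 = (1, -3, 2, 1)
  u_2 = (41/15, -11/5, -53/15, -34/15)
  u_3 = (-1820/449, -1032/449, -188/449, -900/449)

Apply the Gram-Schmidt recurrence
  u_1 = v_1
  u_i = v_i − Σ_{j<i} ((v_i · u_j) / (u_j · u_j)) · u_j.

Step by step this gives:
  u_1 = (1, -3, 2, 1)
  u_2 = (41/15, -11/5, -53/15, -34/15)
  u_3 = (-1820/449, -1032/449, -188/449, -900/449)

Orthogonality check:
  u_2 · u_1 = 0 (should be 0)
  u_3 · u_1 = 0 (should be 0)
  u_3 · u_2 = 0 (should be 0)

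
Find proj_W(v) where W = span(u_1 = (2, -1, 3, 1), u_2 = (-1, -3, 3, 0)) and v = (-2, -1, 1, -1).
proj_W(v) = (-328/185, -291/185, 93/185, -99/185)

Set up U = [u_1 | ... | u_2] ∈ R^(4×2). The projector onto W = col(U) is P = U (U^T U)^(-1) U^T.
Compute U^T U =
  [15, 10]
  [10, 19],
and U^T v = (-1, 8).
Solve U^T U · c = U^T v for the coefficients: c = (-99/185, 26/37). The projection is proj_W(v) = U c.
Check: (v - proj_W(v)) · u_1 = 0  (should be 0).
Check: (v - proj_W(v)) · u_2 = 0  (should be 0).
Result: proj_W(v) = (-328/185, -291/185, 93/185, -99/185).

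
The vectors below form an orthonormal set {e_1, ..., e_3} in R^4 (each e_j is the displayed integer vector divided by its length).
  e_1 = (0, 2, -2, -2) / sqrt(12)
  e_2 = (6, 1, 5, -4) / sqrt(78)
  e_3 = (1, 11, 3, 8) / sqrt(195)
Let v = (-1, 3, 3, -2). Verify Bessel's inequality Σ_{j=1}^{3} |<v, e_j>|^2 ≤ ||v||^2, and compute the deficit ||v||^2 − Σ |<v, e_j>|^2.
Σ |<v, e_j>|^2 = 29/3; ||v||^2 = 23; deficit = 40/3

Write each e_j = u_j / sqrt(<u_j, u_j>) where u_j is the displayed integer vector. Then <v, e_j> = <v, u_j> / sqrt(<u_j, u_j>), so |<v, e_j>|^2 = <v, u_j>^2 / <u_j, u_j>.
Coefficients: <v, e_1> = 4/sqrt(12), <v, e_2> = 20/sqrt(78), <v, e_3> = 25/sqrt(195).
Square and sum: Σ |<v, e_j>|^2 = 29/3.
Compute ||v||^2 = v·v = 23.
Deficit = 23 − 29/3 = 40/3 ≥ 0, confirming Bessel's inequality. (The deficit equals ||v − Σ <v,e_j> e_j||^2, the squared distance from v to span{e_j}.)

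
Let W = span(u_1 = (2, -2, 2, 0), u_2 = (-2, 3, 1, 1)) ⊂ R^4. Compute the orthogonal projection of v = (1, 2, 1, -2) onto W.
proj_W(v) = (-6/29, 15/29, 21/29, 9/29)

Set up U = [u_1 | ... | u_2] ∈ R^(4×2). The projector onto W = col(U) is P = U (U^T U)^(-1) U^T.
Compute U^T U =
  [12, -8]
  [-8, 15],
and U^T v = (0, 3).
Solve U^T U · c = U^T v for the coefficients: c = (6/29, 9/29). The projection is proj_W(v) = U c.
Check: (v - proj_W(v)) · u_1 = 0  (should be 0).
Check: (v - proj_W(v)) · u_2 = 0  (should be 0).
Result: proj_W(v) = (-6/29, 15/29, 21/29, 9/29).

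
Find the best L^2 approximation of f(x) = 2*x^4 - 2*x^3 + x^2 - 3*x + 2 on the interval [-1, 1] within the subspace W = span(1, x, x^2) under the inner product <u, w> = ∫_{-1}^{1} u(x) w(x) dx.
g(x) = 19*x^2/7 - 21*x/5 + 64/35

The best approximation g ∈ W is the orthogonal projection of f onto W. Writing g = a_0 + a_1 x + a_2 x^2, the coefficients solve the normal equations G · a = b where
  G_{ij} = <φ_i, φ_j> and b_i = <f, φ_i>, with φ_0 = 1, φ_1 = x, φ_2 = x^2.
G =
  [2, 0, 2/3]
  [0, 2/3, 0]
  [2/3, 0, 2/5],
b = (82/15, -14/5, 242/105).
Solving gives a_0 = 64/35, a_1 = -21/5, a_2 = 19/7, so
  g(x) = 19*x^2/7 - 21*x/5 + 64/35.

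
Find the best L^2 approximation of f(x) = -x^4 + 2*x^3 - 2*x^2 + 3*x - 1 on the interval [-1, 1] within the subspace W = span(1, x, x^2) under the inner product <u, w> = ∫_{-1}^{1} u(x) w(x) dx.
g(x) = -20*x^2/7 + 21*x/5 - 32/35

The best approximation g ∈ W is the orthogonal projection of f onto W. Writing g = a_0 + a_1 x + a_2 x^2, the coefficients solve the normal equations G · a = b where
  G_{ij} = <φ_i, φ_j> and b_i = <f, φ_i>, with φ_0 = 1, φ_1 = x, φ_2 = x^2.
G =
  [2, 0, 2/3]
  [0, 2/3, 0]
  [2/3, 0, 2/5],
b = (-56/15, 14/5, -184/105).
Solving gives a_0 = -32/35, a_1 = 21/5, a_2 = -20/7, so
  g(x) = -20*x^2/7 + 21*x/5 - 32/35.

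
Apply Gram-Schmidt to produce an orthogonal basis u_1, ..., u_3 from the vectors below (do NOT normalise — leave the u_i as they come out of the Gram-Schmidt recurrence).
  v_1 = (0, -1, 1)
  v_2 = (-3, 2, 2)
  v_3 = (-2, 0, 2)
Orthogonal basis:
  u_1 = (0, -1, 1)
  u_2 = (-3, 2, 2)
  u_3 = (-4/17, -3/17, -3/17)

Apply the Gram-Schmidt recurrence
  u_1 = v_1
  u_i = v_i − Σ_{j<i} ((v_i · u_j) / (u_j · u_j)) · u_j.

Step by step this gives:
  u_1 = (0, -1, 1)
  u_2 = (-3, 2, 2)
  u_3 = (-4/17, -3/17, -3/17)

Orthogonality check:
  u_2 · u_1 = 0 (should be 0)
  u_3 · u_1 = 0 (should be 0)
  u_3 · u_2 = 0 (should be 0)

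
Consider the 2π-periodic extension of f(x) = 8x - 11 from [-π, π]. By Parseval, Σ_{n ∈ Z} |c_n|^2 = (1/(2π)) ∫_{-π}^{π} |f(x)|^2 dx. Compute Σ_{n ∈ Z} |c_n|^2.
Σ |c_n|^2 = 64π^2/3 + 121

Expand and integrate term by term over [-π, π]:
  ∫ (8x)^2 dx = 64·(2π^3/3); ∫ 2·8·(-11)·x dx = 0 (odd integrand); ∫ (-11)^2 dx = 121·2π.
So (1/(2π)) ∫_{-π}^{π} (8x - 11)^2 dx = 64π^2/3 + 121 = 64π^2/3 + 121.
Parseval ⇒ Σ |c_n|^2 = 64π^2/3 + 121.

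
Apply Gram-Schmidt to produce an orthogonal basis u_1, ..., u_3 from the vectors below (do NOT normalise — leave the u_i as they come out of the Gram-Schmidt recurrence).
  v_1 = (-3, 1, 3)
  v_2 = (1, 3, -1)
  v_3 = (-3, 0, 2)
Orthogonal basis:
  u_1 = (-3, 1, 3)
  u_2 = (10/19, 60/19, -10/19)
  u_3 = (-1/2, 0, -1/2)

Apply the Gram-Schmidt recurrence
  u_1 = v_1
  u_i = v_i − Σ_{j<i} ((v_i · u_j) / (u_j · u_j)) · u_j.

Step by step this gives:
  u_1 = (-3, 1, 3)
  u_2 = (10/19, 60/19, -10/19)
  u_3 = (-1/2, 0, -1/2)

Orthogonality check:
  u_2 · u_1 = 0 (should be 0)
  u_3 · u_1 = 0 (should be 0)
  u_3 · u_2 = 0 (should be 0)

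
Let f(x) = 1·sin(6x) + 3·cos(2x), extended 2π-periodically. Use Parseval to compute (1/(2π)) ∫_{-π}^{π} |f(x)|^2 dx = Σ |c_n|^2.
Σ |c_n|^2 = 5

Expand |f|^2 and use orthogonality of {sin(nx), cos(mx)} on [-π, π]:
  ∫_{-π}^{π} sin(nx)^2 dx = π, ∫ cos(mx)^2 dx = π, and cross terms integrate to 0.
So ∫_{-π}^{π} f(x)^2 dx = 1^2 · π + 3^2 · π = (1 + 9)π.
Divide by 2π: (1 + 9)/2 = 5.
By Parseval, this equals Σ |c_n|^2.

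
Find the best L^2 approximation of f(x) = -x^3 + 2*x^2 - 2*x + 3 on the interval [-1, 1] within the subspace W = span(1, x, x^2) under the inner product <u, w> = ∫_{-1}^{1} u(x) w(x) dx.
g(x) = 2*x^2 - 13*x/5 + 3

The best approximation g ∈ W is the orthogonal projection of f onto W. Writing g = a_0 + a_1 x + a_2 x^2, the coefficients solve the normal equations G · a = b where
  G_{ij} = <φ_i, φ_j> and b_i = <f, φ_i>, with φ_0 = 1, φ_1 = x, φ_2 = x^2.
G =
  [2, 0, 2/3]
  [0, 2/3, 0]
  [2/3, 0, 2/5],
b = (22/3, -26/15, 14/5).
Solving gives a_0 = 3, a_1 = -13/5, a_2 = 2, so
  g(x) = 2*x^2 - 13*x/5 + 3.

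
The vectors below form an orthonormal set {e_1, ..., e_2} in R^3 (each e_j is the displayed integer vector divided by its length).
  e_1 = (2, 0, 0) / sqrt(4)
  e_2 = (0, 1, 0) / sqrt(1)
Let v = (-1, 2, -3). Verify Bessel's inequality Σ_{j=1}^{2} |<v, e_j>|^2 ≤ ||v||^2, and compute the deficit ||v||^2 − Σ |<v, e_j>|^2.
Σ |<v, e_j>|^2 = 5; ||v||^2 = 14; deficit = 9

Write each e_j = u_j / sqrt(<u_j, u_j>) where u_j is the displayed integer vector. Then <v, e_j> = <v, u_j> / sqrt(<u_j, u_j>), so |<v, e_j>|^2 = <v, u_j>^2 / <u_j, u_j>.
Coefficients: <v, e_1> = -2/sqrt(4), <v, e_2> = 2/sqrt(1).
Square and sum: Σ |<v, e_j>|^2 = 5.
Compute ||v||^2 = v·v = 14.
Deficit = 14 − 5 = 9 ≥ 0, confirming Bessel's inequality. (The deficit equals ||v − Σ <v,e_j> e_j||^2, the squared distance from v to span{e_j}.)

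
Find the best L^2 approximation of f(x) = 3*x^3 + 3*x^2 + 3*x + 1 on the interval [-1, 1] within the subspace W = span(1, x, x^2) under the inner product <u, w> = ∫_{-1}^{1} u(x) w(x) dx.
g(x) = 3*x^2 + 24*x/5 + 1

The best approximation g ∈ W is the orthogonal projection of f onto W. Writing g = a_0 + a_1 x + a_2 x^2, the coefficients solve the normal equations G · a = b where
  G_{ij} = <φ_i, φ_j> and b_i = <f, φ_i>, with φ_0 = 1, φ_1 = x, φ_2 = x^2.
G =
  [2, 0, 2/3]
  [0, 2/3, 0]
  [2/3, 0, 2/5],
b = (4, 16/5, 28/15).
Solving gives a_0 = 1, a_1 = 24/5, a_2 = 3, so
  g(x) = 3*x^2 + 24*x/5 + 1.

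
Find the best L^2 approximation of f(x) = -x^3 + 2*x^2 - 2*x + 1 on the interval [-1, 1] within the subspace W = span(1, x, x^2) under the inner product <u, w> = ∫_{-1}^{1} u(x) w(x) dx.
g(x) = 2*x^2 - 13*x/5 + 1

The best approximation g ∈ W is the orthogonal projection of f onto W. Writing g = a_0 + a_1 x + a_2 x^2, the coefficients solve the normal equations G · a = b where
  G_{ij} = <φ_i, φ_j> and b_i = <f, φ_i>, with φ_0 = 1, φ_1 = x, φ_2 = x^2.
G =
  [2, 0, 2/3]
  [0, 2/3, 0]
  [2/3, 0, 2/5],
b = (10/3, -26/15, 22/15).
Solving gives a_0 = 1, a_1 = -13/5, a_2 = 2, so
  g(x) = 2*x^2 - 13*x/5 + 1.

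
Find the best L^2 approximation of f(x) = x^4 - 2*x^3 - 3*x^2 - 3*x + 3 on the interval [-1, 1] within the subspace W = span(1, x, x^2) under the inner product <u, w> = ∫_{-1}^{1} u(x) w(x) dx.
g(x) = -15*x^2/7 - 21*x/5 + 102/35

The best approximation g ∈ W is the orthogonal projection of f onto W. Writing g = a_0 + a_1 x + a_2 x^2, the coefficients solve the normal equations G · a = b where
  G_{ij} = <φ_i, φ_j> and b_i = <f, φ_i>, with φ_0 = 1, φ_1 = x, φ_2 = x^2.
G =
  [2, 0, 2/3]
  [0, 2/3, 0]
  [2/3, 0, 2/5],
b = (22/5, -14/5, 38/35).
Solving gives a_0 = 102/35, a_1 = -21/5, a_2 = -15/7, so
  g(x) = -15*x^2/7 - 21*x/5 + 102/35.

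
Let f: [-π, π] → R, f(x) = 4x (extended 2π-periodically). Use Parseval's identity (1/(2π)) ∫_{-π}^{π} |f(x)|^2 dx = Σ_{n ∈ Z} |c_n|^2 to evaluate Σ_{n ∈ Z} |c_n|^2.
Σ |c_n|^2 = 16π^2/3

Expand and integrate term by term over [-π, π]:
  ∫ (4x)^2 dx = 16·(2π^3/3); ∫ 2·4·(0)·x dx = 0 (odd integrand); ∫ 0^2 dx = 0·2π.
So (1/(2π)) ∫_{-π}^{π} (4x)^2 dx = 16π^2/3 + 0 = 16π^2/3.
Parseval ⇒ Σ |c_n|^2 = 16π^2/3.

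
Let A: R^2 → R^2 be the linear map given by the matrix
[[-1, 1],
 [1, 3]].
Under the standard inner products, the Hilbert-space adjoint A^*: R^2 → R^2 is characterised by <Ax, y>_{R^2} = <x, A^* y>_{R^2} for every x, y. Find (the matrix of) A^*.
A^* = A^T =
[[-1, 1],
 [1, 3]]

For real matrices with standard dot products, the defining identity <Ax, y> = <x, A^* y> gives (Ax)^T y = x^T (A^*) y, i.e. x^T A^T y = x^T (A^*) y. Since this holds for all x, y, we must have A^* = A^T. Therefore
A^* =
[[-1, 1],
 [1, 3]].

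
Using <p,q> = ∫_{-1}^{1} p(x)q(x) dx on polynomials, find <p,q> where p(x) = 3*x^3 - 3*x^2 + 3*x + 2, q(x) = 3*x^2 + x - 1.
<p,q> = 8/5

Expand the product: p(x)·q(x) = 9*x^5 - 6*x^4 + 3*x^3 + 12*x^2 - x - 2.
∫_{-1}^{1} of each monomial x^k gives [2/(k+1) if k even, 0 if k odd]. Integrating term-by-term (or equivalently evaluating the antiderivative F(x) = 3*x^6/2 - 6*x^5/5 + 3*x^4/4 + 4*x^3 - x^2/2 - 2*x at the endpoints):
  F(1) − F(−1) = 51/20 − (19/20) = 8/5.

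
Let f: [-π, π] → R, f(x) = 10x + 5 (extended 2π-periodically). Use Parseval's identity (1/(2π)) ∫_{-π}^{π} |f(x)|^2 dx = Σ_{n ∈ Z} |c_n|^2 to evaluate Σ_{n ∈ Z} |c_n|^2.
Σ |c_n|^2 = 100π^2/3 + 25

Expand and integrate term by term over [-π, π]:
  ∫ (10x)^2 dx = 100·(2π^3/3); ∫ 2·10·(5)·x dx = 0 (odd integrand); ∫ 5^2 dx = 25·2π.
So (1/(2π)) ∫_{-π}^{π} (10x + 5)^2 dx = 100π^2/3 + 25 = 100π^2/3 + 25.
Parseval ⇒ Σ |c_n|^2 = 100π^2/3 + 25.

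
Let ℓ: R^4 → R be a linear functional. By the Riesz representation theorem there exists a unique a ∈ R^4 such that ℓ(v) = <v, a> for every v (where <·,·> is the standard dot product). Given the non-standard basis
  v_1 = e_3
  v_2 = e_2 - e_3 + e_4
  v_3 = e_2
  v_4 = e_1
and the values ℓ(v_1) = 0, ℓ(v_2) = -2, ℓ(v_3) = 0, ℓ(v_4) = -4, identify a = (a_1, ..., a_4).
a = (-4, 0, 0, -2)

Write a = (a_1, ..., a_4) in the standard basis. For each basis vector v_i, ℓ(v_i) = <v_i, a> is a linear equation in the a_j's. Collect the n equations into a matrix system V a = ℓ, where row i of V is v_i (expressed in the standard basis). Since V is invertible (lower-triangular with 1s on the diagonal, up to permutation), solve by back-substitution:
  V =
[[0, 0, 1, 0],
 [0, 1, -1, 1],
 [0, 1, 0, 0],
 [1, 0, 0, 0]]
  V a = (0, -2, 0, -4)
Solving gives a = (-4, 0, 0, -2).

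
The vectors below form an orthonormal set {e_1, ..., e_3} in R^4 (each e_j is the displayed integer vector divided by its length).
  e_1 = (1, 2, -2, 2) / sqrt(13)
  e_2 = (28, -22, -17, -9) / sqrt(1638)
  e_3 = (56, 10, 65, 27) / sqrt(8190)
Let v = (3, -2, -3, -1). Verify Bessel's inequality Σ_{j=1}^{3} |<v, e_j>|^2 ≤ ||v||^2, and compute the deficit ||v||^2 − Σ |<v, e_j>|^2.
Σ |<v, e_j>|^2 = 1491/65; ||v||^2 = 23; deficit = 4/65

Write each e_j = u_j / sqrt(<u_j, u_j>) where u_j is the displayed integer vector. Then <v, e_j> = <v, u_j> / sqrt(<u_j, u_j>), so |<v, e_j>|^2 = <v, u_j>^2 / <u_j, u_j>.
Coefficients: <v, e_1> = 3/sqrt(13), <v, e_2> = 188/sqrt(1638), <v, e_3> = -74/sqrt(8190).
Square and sum: Σ |<v, e_j>|^2 = 1491/65.
Compute ||v||^2 = v·v = 23.
Deficit = 23 − 1491/65 = 4/65 ≥ 0, confirming Bessel's inequality. (The deficit equals ||v − Σ <v,e_j> e_j||^2, the squared distance from v to span{e_j}.)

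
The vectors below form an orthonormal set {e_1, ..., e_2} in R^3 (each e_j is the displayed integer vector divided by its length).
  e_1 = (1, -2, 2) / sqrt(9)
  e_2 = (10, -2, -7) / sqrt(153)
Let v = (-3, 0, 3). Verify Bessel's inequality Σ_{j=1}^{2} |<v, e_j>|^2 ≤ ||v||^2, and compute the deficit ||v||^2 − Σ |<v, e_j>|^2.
Σ |<v, e_j>|^2 = 18; ||v||^2 = 18; deficit = 0

Write each e_j = u_j / sqrt(<u_j, u_j>) where u_j is the displayed integer vector. Then <v, e_j> = <v, u_j> / sqrt(<u_j, u_j>), so |<v, e_j>|^2 = <v, u_j>^2 / <u_j, u_j>.
Coefficients: <v, e_1> = 3/sqrt(9), <v, e_2> = -51/sqrt(153).
Square and sum: Σ |<v, e_j>|^2 = 18.
Compute ||v||^2 = v·v = 18.
Deficit = 18 − 18 = 0 ≥ 0, confirming Bessel's inequality. (The deficit equals ||v − Σ <v,e_j> e_j||^2, the squared distance from v to span{e_j}.)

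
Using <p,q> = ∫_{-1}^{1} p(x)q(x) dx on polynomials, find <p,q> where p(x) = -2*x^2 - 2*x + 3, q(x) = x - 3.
<p,q> = -46/3

Expand the product: p(x)·q(x) = -2*x^3 + 4*x^2 + 9*x - 9.
∫_{-1}^{1} of each monomial x^k gives [2/(k+1) if k even, 0 if k odd]. Integrating term-by-term (or equivalently evaluating the antiderivative F(x) = -x^4/2 + 4*x^3/3 + 9*x^2/2 - 9*x at the endpoints):
  F(1) − F(−1) = -11/3 − (35/3) = -46/3.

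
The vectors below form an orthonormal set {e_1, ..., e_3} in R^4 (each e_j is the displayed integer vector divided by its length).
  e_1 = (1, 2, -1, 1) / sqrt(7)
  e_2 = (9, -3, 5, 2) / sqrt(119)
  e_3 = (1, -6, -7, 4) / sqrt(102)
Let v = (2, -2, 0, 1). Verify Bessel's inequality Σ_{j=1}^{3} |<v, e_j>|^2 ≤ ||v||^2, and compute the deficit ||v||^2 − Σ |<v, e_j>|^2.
Σ |<v, e_j>|^2 = 9; ||v||^2 = 9; deficit = 0

Write each e_j = u_j / sqrt(<u_j, u_j>) where u_j is the displayed integer vector. Then <v, e_j> = <v, u_j> / sqrt(<u_j, u_j>), so |<v, e_j>|^2 = <v, u_j>^2 / <u_j, u_j>.
Coefficients: <v, e_1> = -1/sqrt(7), <v, e_2> = 26/sqrt(119), <v, e_3> = 18/sqrt(102).
Square and sum: Σ |<v, e_j>|^2 = 9.
Compute ||v||^2 = v·v = 9.
Deficit = 9 − 9 = 0 ≥ 0, confirming Bessel's inequality. (The deficit equals ||v − Σ <v,e_j> e_j||^2, the squared distance from v to span{e_j}.)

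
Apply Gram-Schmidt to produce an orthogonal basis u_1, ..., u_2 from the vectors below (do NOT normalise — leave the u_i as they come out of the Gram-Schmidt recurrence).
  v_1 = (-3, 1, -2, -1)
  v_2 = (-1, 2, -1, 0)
Orthogonal basis:
  u_1 = (-3, 1, -2, -1)
  u_2 = (2/5, 23/15, -1/15, 7/15)

Apply the Gram-Schmidt recurrence
  u_1 = v_1
  u_i = v_i − Σ_{j<i} ((v_i · u_j) / (u_j · u_j)) · u_j.

Step by step this gives:
  u_1 = (-3, 1, -2, -1)
  u_2 = (2/5, 23/15, -1/15, 7/15)

Orthogonality check:
  u_2 · u_1 = 0 (should be 0)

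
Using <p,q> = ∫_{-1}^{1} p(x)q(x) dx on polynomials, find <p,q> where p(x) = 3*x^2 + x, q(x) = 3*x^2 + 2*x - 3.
<p,q> = -16/15

Expand the product: p(x)·q(x) = 9*x^4 + 9*x^3 - 7*x^2 - 3*x.
∫_{-1}^{1} of each monomial x^k gives [2/(k+1) if k even, 0 if k odd]. Integrating term-by-term (or equivalently evaluating the antiderivative F(x) = 9*x^5/5 + 9*x^4/4 - 7*x^3/3 - 3*x^2/2 at the endpoints):
  F(1) − F(−1) = 13/60 − (77/60) = -16/15.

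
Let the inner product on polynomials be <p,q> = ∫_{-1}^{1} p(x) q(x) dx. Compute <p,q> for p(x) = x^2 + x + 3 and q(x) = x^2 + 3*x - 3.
<p,q> = -78/5

Expand the product: p(x)·q(x) = x^4 + 4*x^3 + 3*x^2 + 6*x - 9.
∫_{-1}^{1} of each monomial x^k gives [2/(k+1) if k even, 0 if k odd]. Integrating term-by-term (or equivalently evaluating the antiderivative F(x) = x^5/5 + x^4 + x^3 + 3*x^2 - 9*x at the endpoints):
  F(1) − F(−1) = -19/5 − (59/5) = -78/5.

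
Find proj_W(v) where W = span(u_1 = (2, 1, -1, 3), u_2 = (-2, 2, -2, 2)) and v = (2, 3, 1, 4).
proj_W(v) = (38/17, 22/17, -22/17, 62/17)

Set up U = [u_1 | ... | u_2] ∈ R^(4×2). The projector onto W = col(U) is P = U (U^T U)^(-1) U^T.
Compute U^T U =
  [15, 6]
  [6, 16],
and U^T v = (18, 8).
Solve U^T U · c = U^T v for the coefficients: c = (20/17, 1/17). The projection is proj_W(v) = U c.
Check: (v - proj_W(v)) · u_1 = 0  (should be 0).
Check: (v - proj_W(v)) · u_2 = 0  (should be 0).
Result: proj_W(v) = (38/17, 22/17, -22/17, 62/17).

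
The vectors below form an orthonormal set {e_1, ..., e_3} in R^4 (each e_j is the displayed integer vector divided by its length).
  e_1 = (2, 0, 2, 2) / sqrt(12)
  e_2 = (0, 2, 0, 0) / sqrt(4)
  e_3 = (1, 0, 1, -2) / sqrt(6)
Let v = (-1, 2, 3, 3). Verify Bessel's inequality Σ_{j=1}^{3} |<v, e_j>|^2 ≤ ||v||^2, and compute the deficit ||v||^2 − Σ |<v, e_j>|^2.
Σ |<v, e_j>|^2 = 15; ||v||^2 = 23; deficit = 8

Write each e_j = u_j / sqrt(<u_j, u_j>) where u_j is the displayed integer vector. Then <v, e_j> = <v, u_j> / sqrt(<u_j, u_j>), so |<v, e_j>|^2 = <v, u_j>^2 / <u_j, u_j>.
Coefficients: <v, e_1> = 10/sqrt(12), <v, e_2> = 4/sqrt(4), <v, e_3> = -4/sqrt(6).
Square and sum: Σ |<v, e_j>|^2 = 15.
Compute ||v||^2 = v·v = 23.
Deficit = 23 − 15 = 8 ≥ 0, confirming Bessel's inequality. (The deficit equals ||v − Σ <v,e_j> e_j||^2, the squared distance from v to span{e_j}.)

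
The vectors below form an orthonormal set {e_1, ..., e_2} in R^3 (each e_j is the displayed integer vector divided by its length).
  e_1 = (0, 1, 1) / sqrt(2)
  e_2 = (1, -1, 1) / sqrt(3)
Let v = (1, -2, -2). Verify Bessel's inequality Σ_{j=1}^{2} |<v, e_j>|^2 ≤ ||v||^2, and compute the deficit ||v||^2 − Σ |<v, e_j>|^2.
Σ |<v, e_j>|^2 = 25/3; ||v||^2 = 9; deficit = 2/3

Write each e_j = u_j / sqrt(<u_j, u_j>) where u_j is the displayed integer vector. Then <v, e_j> = <v, u_j> / sqrt(<u_j, u_j>), so |<v, e_j>|^2 = <v, u_j>^2 / <u_j, u_j>.
Coefficients: <v, e_1> = -4/sqrt(2), <v, e_2> = 1/sqrt(3).
Square and sum: Σ |<v, e_j>|^2 = 25/3.
Compute ||v||^2 = v·v = 9.
Deficit = 9 − 25/3 = 2/3 ≥ 0, confirming Bessel's inequality. (The deficit equals ||v − Σ <v,e_j> e_j||^2, the squared distance from v to span{e_j}.)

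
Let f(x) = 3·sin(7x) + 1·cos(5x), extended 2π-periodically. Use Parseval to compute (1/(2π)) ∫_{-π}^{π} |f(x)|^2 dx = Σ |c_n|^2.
Σ |c_n|^2 = 5

Expand |f|^2 and use orthogonality of {sin(nx), cos(mx)} on [-π, π]:
  ∫_{-π}^{π} sin(nx)^2 dx = π, ∫ cos(mx)^2 dx = π, and cross terms integrate to 0.
So ∫_{-π}^{π} f(x)^2 dx = 3^2 · π + 1^2 · π = (9 + 1)π.
Divide by 2π: (9 + 1)/2 = 5.
By Parseval, this equals Σ |c_n|^2.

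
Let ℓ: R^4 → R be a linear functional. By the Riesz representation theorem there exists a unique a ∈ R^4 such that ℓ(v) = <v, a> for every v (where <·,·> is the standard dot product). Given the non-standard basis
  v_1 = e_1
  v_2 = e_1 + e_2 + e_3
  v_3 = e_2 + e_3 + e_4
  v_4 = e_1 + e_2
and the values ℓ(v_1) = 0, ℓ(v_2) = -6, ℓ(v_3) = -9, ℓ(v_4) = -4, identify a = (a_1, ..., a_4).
a = (0, -4, -2, -3)

Write a = (a_1, ..., a_4) in the standard basis. For each basis vector v_i, ℓ(v_i) = <v_i, a> is a linear equation in the a_j's. Collect the n equations into a matrix system V a = ℓ, where row i of V is v_i (expressed in the standard basis). Since V is invertible (lower-triangular with 1s on the diagonal, up to permutation), solve by back-substitution:
  V =
[[1, 0, 0, 0],
 [1, 1, 1, 0],
 [0, 1, 1, 1],
 [1, 1, 0, 0]]
  V a = (0, -6, -9, -4)
Solving gives a = (0, -4, -2, -3).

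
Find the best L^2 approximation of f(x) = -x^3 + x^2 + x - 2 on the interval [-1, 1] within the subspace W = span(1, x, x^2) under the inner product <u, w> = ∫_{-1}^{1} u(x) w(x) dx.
g(x) = x^2 + 2*x/5 - 2

The best approximation g ∈ W is the orthogonal projection of f onto W. Writing g = a_0 + a_1 x + a_2 x^2, the coefficients solve the normal equations G · a = b where
  G_{ij} = <φ_i, φ_j> and b_i = <f, φ_i>, with φ_0 = 1, φ_1 = x, φ_2 = x^2.
G =
  [2, 0, 2/3]
  [0, 2/3, 0]
  [2/3, 0, 2/5],
b = (-10/3, 4/15, -14/15).
Solving gives a_0 = -2, a_1 = 2/5, a_2 = 1, so
  g(x) = x^2 + 2*x/5 - 2.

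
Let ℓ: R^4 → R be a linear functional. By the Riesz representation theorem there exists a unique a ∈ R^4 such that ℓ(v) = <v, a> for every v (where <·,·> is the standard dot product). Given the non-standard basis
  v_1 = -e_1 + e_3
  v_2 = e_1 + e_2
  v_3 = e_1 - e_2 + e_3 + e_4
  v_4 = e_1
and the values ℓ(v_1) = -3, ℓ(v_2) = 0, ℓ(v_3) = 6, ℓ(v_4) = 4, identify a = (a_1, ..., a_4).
a = (4, -4, 1, -3)

Write a = (a_1, ..., a_4) in the standard basis. For each basis vector v_i, ℓ(v_i) = <v_i, a> is a linear equation in the a_j's. Collect the n equations into a matrix system V a = ℓ, where row i of V is v_i (expressed in the standard basis). Since V is invertible (lower-triangular with 1s on the diagonal, up to permutation), solve by back-substitution:
  V =
[[-1, 0, 1, 0],
 [1, 1, 0, 0],
 [1, -1, 1, 1],
 [1, 0, 0, 0]]
  V a = (-3, 0, 6, 4)
Solving gives a = (4, -4, 1, -3).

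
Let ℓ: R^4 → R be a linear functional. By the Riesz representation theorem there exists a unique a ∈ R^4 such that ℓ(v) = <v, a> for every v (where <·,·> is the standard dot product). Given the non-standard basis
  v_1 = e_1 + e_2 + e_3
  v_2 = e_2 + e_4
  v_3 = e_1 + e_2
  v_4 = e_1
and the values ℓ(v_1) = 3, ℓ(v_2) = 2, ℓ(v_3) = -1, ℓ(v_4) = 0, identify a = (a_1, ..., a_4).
a = (0, -1, 4, 3)

Write a = (a_1, ..., a_4) in the standard basis. For each basis vector v_i, ℓ(v_i) = <v_i, a> is a linear equation in the a_j's. Collect the n equations into a matrix system V a = ℓ, where row i of V is v_i (expressed in the standard basis). Since V is invertible (lower-triangular with 1s on the diagonal, up to permutation), solve by back-substitution:
  V =
[[1, 1, 1, 0],
 [0, 1, 0, 1],
 [1, 1, 0, 0],
 [1, 0, 0, 0]]
  V a = (3, 2, -1, 0)
Solving gives a = (0, -1, 4, 3).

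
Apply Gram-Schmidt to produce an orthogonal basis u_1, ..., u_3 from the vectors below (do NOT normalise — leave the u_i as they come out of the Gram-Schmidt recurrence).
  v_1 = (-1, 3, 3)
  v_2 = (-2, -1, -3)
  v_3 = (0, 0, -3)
Orthogonal basis:
  u_1 = (-1, 3, 3)
  u_2 = (-48/19, 11/19, -27/19)
  u_3 = (63/83, 189/166, -147/166)

Apply the Gram-Schmidt recurrence
  u_1 = v_1
  u_i = v_i − Σ_{j<i} ((v_i · u_j) / (u_j · u_j)) · u_j.

Step by step this gives:
  u_1 = (-1, 3, 3)
  u_2 = (-48/19, 11/19, -27/19)
  u_3 = (63/83, 189/166, -147/166)

Orthogonality check:
  u_2 · u_1 = 0 (should be 0)
  u_3 · u_1 = 0 (should be 0)
  u_3 · u_2 = 0 (should be 0)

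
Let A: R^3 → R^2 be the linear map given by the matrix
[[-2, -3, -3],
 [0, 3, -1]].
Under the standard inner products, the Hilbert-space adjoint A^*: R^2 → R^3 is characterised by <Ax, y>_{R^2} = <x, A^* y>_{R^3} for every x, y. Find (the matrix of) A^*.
A^* = A^T =
[[-2, 0],
 [-3, 3],
 [-3, -1]]

For real matrices with standard dot products, the defining identity <Ax, y> = <x, A^* y> gives (Ax)^T y = x^T (A^*) y, i.e. x^T A^T y = x^T (A^*) y. Since this holds for all x, y, we must have A^* = A^T. Therefore
A^* =
[[-2, 0],
 [-3, 3],
 [-3, -1]].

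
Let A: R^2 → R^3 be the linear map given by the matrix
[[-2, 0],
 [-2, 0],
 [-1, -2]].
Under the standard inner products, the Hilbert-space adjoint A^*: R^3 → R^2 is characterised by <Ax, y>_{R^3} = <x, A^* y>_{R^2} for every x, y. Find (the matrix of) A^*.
A^* = A^T =
[[-2, -2, -1],
 [0, 0, -2]]

For real matrices with standard dot products, the defining identity <Ax, y> = <x, A^* y> gives (Ax)^T y = x^T (A^*) y, i.e. x^T A^T y = x^T (A^*) y. Since this holds for all x, y, we must have A^* = A^T. Therefore
A^* =
[[-2, -2, -1],
 [0, 0, -2]].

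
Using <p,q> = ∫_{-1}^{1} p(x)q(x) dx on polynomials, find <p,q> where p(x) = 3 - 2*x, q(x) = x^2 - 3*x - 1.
<p,q> = 0

Expand the product: p(x)·q(x) = -2*x^3 + 9*x^2 - 7*x - 3.
∫_{-1}^{1} of each monomial x^k gives [2/(k+1) if k even, 0 if k odd]. Integrating term-by-term (or equivalently evaluating the antiderivative F(x) = -x^4/2 + 3*x^3 - 7*x^2/2 - 3*x at the endpoints):
  F(1) − F(−1) = -4 − (-4) = 0.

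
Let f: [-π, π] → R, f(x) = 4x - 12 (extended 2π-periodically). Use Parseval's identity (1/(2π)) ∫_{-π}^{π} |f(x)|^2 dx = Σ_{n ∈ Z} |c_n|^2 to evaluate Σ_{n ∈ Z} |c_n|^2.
Σ |c_n|^2 = 16π^2/3 + 144

Expand and integrate term by term over [-π, π]:
  ∫ (4x)^2 dx = 16·(2π^3/3); ∫ 2·4·(-12)·x dx = 0 (odd integrand); ∫ (-12)^2 dx = 144·2π.
So (1/(2π)) ∫_{-π}^{π} (4x - 12)^2 dx = 16π^2/3 + 144 = 16π^2/3 + 144.
Parseval ⇒ Σ |c_n|^2 = 16π^2/3 + 144.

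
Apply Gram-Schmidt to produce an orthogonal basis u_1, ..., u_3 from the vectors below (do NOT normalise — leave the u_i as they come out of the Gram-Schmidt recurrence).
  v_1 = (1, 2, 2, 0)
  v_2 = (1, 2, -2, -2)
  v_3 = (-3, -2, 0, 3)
Orthogonal basis:
  u_1 = (1, 2, 2, 0)
  u_2 = (8/9, 16/9, -20/9, -2)
  u_3 = (-40/29, 36/29, -16/29, 32/29)

Apply the Gram-Schmidt recurrence
  u_1 = v_1
  u_i = v_i − Σ_{j<i} ((v_i · u_j) / (u_j · u_j)) · u_j.

Step by step this gives:
  u_1 = (1, 2, 2, 0)
  u_2 = (8/9, 16/9, -20/9, -2)
  u_3 = (-40/29, 36/29, -16/29, 32/29)

Orthogonality check:
  u_2 · u_1 = 0 (should be 0)
  u_3 · u_1 = 0 (should be 0)
  u_3 · u_2 = 0 (should be 0)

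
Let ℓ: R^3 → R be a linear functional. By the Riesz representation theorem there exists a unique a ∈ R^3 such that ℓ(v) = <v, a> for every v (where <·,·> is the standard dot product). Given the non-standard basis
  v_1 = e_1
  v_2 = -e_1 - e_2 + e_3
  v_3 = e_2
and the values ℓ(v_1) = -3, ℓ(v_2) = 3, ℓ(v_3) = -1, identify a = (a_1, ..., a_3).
a = (-3, -1, -1)

Write a = (a_1, ..., a_3) in the standard basis. For each basis vector v_i, ℓ(v_i) = <v_i, a> is a linear equation in the a_j's. Collect the n equations into a matrix system V a = ℓ, where row i of V is v_i (expressed in the standard basis). Since V is invertible (lower-triangular with 1s on the diagonal, up to permutation), solve by back-substitution:
  V =
[[1, 0, 0],
 [-1, -1, 1],
 [0, 1, 0]]
  V a = (-3, 3, -1)
Solving gives a = (-3, -1, -1).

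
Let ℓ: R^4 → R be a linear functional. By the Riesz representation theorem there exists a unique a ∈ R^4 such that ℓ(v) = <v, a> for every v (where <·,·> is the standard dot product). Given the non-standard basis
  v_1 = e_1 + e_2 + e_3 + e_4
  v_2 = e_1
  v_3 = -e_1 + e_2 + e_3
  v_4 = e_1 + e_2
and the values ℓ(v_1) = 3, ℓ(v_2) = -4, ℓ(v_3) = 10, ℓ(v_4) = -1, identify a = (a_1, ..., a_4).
a = (-4, 3, 3, 1)

Write a = (a_1, ..., a_4) in the standard basis. For each basis vector v_i, ℓ(v_i) = <v_i, a> is a linear equation in the a_j's. Collect the n equations into a matrix system V a = ℓ, where row i of V is v_i (expressed in the standard basis). Since V is invertible (lower-triangular with 1s on the diagonal, up to permutation), solve by back-substitution:
  V =
[[1, 1, 1, 1],
 [1, 0, 0, 0],
 [-1, 1, 1, 0],
 [1, 1, 0, 0]]
  V a = (3, -4, 10, -1)
Solving gives a = (-4, 3, 3, 1).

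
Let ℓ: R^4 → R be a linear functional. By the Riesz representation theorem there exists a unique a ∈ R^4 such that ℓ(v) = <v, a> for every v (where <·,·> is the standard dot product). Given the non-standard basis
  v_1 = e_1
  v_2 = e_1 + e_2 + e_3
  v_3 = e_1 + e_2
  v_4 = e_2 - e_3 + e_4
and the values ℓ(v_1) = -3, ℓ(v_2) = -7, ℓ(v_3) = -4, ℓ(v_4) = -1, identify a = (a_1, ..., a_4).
a = (-3, -1, -3, -3)

Write a = (a_1, ..., a_4) in the standard basis. For each basis vector v_i, ℓ(v_i) = <v_i, a> is a linear equation in the a_j's. Collect the n equations into a matrix system V a = ℓ, where row i of V is v_i (expressed in the standard basis). Since V is invertible (lower-triangular with 1s on the diagonal, up to permutation), solve by back-substitution:
  V =
[[1, 0, 0, 0],
 [1, 1, 1, 0],
 [1, 1, 0, 0],
 [0, 1, -1, 1]]
  V a = (-3, -7, -4, -1)
Solving gives a = (-3, -1, -3, -3).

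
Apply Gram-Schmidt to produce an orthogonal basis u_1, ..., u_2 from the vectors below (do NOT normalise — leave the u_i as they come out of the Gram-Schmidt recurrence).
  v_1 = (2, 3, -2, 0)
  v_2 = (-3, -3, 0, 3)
Orthogonal basis:
  u_1 = (2, 3, -2, 0)
  u_2 = (-21/17, -6/17, -30/17, 3)

Apply the Gram-Schmidt recurrence
  u_1 = v_1
  u_i = v_i − Σ_{j<i} ((v_i · u_j) / (u_j · u_j)) · u_j.

Step by step this gives:
  u_1 = (2, 3, -2, 0)
  u_2 = (-21/17, -6/17, -30/17, 3)

Orthogonality check:
  u_2 · u_1 = 0 (should be 0)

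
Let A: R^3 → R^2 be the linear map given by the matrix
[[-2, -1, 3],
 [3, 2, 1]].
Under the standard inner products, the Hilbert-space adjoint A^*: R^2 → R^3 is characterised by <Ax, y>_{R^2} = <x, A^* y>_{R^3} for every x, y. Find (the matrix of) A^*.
A^* = A^T =
[[-2, 3],
 [-1, 2],
 [3, 1]]

For real matrices with standard dot products, the defining identity <Ax, y> = <x, A^* y> gives (Ax)^T y = x^T (A^*) y, i.e. x^T A^T y = x^T (A^*) y. Since this holds for all x, y, we must have A^* = A^T. Therefore
A^* =
[[-2, 3],
 [-1, 2],
 [3, 1]].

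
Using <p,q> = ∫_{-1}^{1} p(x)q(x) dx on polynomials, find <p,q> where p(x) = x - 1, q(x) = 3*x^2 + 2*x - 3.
<p,q> = 16/3

Expand the product: p(x)·q(x) = 3*x^3 - x^2 - 5*x + 3.
∫_{-1}^{1} of each monomial x^k gives [2/(k+1) if k even, 0 if k odd]. Integrating term-by-term (or equivalently evaluating the antiderivative F(x) = 3*x^4/4 - x^3/3 - 5*x^2/2 + 3*x at the endpoints):
  F(1) − F(−1) = 11/12 − (-53/12) = 16/3.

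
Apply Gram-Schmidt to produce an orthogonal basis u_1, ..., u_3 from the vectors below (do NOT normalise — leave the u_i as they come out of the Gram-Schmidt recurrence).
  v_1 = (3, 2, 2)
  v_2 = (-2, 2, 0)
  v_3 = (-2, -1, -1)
Orthogonal basis:
  u_1 = (3, 2, 2)
  u_2 = (-28/17, 38/17, 4/17)
  u_3 = (-2/33, -2/33, 5/33)

Apply the Gram-Schmidt recurrence
  u_1 = v_1
  u_i = v_i − Σ_{j<i} ((v_i · u_j) / (u_j · u_j)) · u_j.

Step by step this gives:
  u_1 = (3, 2, 2)
  u_2 = (-28/17, 38/17, 4/17)
  u_3 = (-2/33, -2/33, 5/33)

Orthogonality check:
  u_2 · u_1 = 0 (should be 0)
  u_3 · u_1 = 0 (should be 0)
  u_3 · u_2 = 0 (should be 0)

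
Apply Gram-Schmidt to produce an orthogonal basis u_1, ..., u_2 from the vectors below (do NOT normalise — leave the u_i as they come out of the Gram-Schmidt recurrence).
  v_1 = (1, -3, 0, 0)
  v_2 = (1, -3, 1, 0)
Orthogonal basis:
  u_1 = (1, -3, 0, 0)
  u_2 = (0, 0, 1, 0)

Apply the Gram-Schmidt recurrence
  u_1 = v_1
  u_i = v_i − Σ_{j<i} ((v_i · u_j) / (u_j · u_j)) · u_j.

Step by step this gives:
  u_1 = (1, -3, 0, 0)
  u_2 = (0, 0, 1, 0)

Orthogonality check:
  u_2 · u_1 = 0 (should be 0)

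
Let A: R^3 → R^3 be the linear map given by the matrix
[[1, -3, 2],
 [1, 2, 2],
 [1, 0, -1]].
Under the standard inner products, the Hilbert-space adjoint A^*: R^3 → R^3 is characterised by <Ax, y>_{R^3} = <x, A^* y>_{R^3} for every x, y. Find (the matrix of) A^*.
A^* = A^T =
[[1, 1, 1],
 [-3, 2, 0],
 [2, 2, -1]]

For real matrices with standard dot products, the defining identity <Ax, y> = <x, A^* y> gives (Ax)^T y = x^T (A^*) y, i.e. x^T A^T y = x^T (A^*) y. Since this holds for all x, y, we must have A^* = A^T. Therefore
A^* =
[[1, 1, 1],
 [-3, 2, 0],
 [2, 2, -1]].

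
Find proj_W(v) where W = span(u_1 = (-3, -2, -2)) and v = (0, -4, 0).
proj_W(v) = (-24/17, -16/17, -16/17)

Set up U = [u_1 | ... | u_1] ∈ R^(3×1). The projector onto W = col(U) is P = U (U^T U)^(-1) U^T.
Compute U^T U =
  [17],
and U^T v = (8).
Solve U^T U · c = U^T v for the coefficients: c = (8/17). The projection is proj_W(v) = U c.
Check: (v - proj_W(v)) · u_1 = 0  (should be 0).
Result: proj_W(v) = (-24/17, -16/17, -16/17).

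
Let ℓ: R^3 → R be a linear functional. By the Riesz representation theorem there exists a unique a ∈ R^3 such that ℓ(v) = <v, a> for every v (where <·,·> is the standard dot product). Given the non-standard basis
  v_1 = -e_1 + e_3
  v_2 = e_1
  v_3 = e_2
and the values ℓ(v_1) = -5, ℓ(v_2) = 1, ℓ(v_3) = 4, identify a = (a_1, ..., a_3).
a = (1, 4, -4)

Write a = (a_1, ..., a_3) in the standard basis. For each basis vector v_i, ℓ(v_i) = <v_i, a> is a linear equation in the a_j's. Collect the n equations into a matrix system V a = ℓ, where row i of V is v_i (expressed in the standard basis). Since V is invertible (lower-triangular with 1s on the diagonal, up to permutation), solve by back-substitution:
  V =
[[-1, 0, 1],
 [1, 0, 0],
 [0, 1, 0]]
  V a = (-5, 1, 4)
Solving gives a = (1, 4, -4).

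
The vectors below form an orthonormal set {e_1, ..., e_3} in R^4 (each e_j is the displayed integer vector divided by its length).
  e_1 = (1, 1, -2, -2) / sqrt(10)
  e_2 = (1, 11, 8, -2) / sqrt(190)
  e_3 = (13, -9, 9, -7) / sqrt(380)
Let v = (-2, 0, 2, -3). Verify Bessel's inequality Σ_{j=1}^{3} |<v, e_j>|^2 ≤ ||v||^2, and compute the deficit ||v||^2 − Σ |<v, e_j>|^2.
Σ |<v, e_j>|^2 = 51/20; ||v||^2 = 17; deficit = 289/20

Write each e_j = u_j / sqrt(<u_j, u_j>) where u_j is the displayed integer vector. Then <v, e_j> = <v, u_j> / sqrt(<u_j, u_j>), so |<v, e_j>|^2 = <v, u_j>^2 / <u_j, u_j>.
Coefficients: <v, e_1> = 0/sqrt(10), <v, e_2> = 20/sqrt(190), <v, e_3> = 13/sqrt(380).
Square and sum: Σ |<v, e_j>|^2 = 51/20.
Compute ||v||^2 = v·v = 17.
Deficit = 17 − 51/20 = 289/20 ≥ 0, confirming Bessel's inequality. (The deficit equals ||v − Σ <v,e_j> e_j||^2, the squared distance from v to span{e_j}.)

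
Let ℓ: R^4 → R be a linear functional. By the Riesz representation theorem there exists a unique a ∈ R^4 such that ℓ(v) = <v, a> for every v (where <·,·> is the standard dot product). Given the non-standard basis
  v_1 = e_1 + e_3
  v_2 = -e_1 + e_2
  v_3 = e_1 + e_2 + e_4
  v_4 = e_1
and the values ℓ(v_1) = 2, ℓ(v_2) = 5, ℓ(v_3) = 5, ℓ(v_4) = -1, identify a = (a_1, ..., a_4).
a = (-1, 4, 3, 2)

Write a = (a_1, ..., a_4) in the standard basis. For each basis vector v_i, ℓ(v_i) = <v_i, a> is a linear equation in the a_j's. Collect the n equations into a matrix system V a = ℓ, where row i of V is v_i (expressed in the standard basis). Since V is invertible (lower-triangular with 1s on the diagonal, up to permutation), solve by back-substitution:
  V =
[[1, 0, 1, 0],
 [-1, 1, 0, 0],
 [1, 1, 0, 1],
 [1, 0, 0, 0]]
  V a = (2, 5, 5, -1)
Solving gives a = (-1, 4, 3, 2).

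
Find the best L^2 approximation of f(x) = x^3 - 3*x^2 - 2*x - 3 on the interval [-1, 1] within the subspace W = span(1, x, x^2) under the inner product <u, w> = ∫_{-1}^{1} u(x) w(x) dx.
g(x) = -3*x^2 - 7*x/5 - 3

The best approximation g ∈ W is the orthogonal projection of f onto W. Writing g = a_0 + a_1 x + a_2 x^2, the coefficients solve the normal equations G · a = b where
  G_{ij} = <φ_i, φ_j> and b_i = <f, φ_i>, with φ_0 = 1, φ_1 = x, φ_2 = x^2.
G =
  [2, 0, 2/3]
  [0, 2/3, 0]
  [2/3, 0, 2/5],
b = (-8, -14/15, -16/5).
Solving gives a_0 = -3, a_1 = -7/5, a_2 = -3, so
  g(x) = -3*x^2 - 7*x/5 - 3.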